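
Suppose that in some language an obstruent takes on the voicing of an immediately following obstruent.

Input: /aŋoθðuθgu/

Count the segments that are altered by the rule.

/θ/ before /ð/ (voiced) → [ð]
/θ/ before /g/ (voiced) → [ð]
2 segments change.

2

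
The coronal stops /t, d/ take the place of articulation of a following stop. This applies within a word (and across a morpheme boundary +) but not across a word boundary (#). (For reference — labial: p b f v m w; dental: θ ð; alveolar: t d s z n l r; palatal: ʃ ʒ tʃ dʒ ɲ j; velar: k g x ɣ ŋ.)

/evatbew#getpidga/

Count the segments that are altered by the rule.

3

/t/ before /b/ (labial) → [p]
/t/ before /p/ (labial) → [p]
/d/ before /g/ (velar) → [g]
3 segments change.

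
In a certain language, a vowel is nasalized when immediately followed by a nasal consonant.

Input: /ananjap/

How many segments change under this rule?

2

/a/ before nasal /n/ → [ã]
/a/ before nasal /n/ → [ã]
2 segments change.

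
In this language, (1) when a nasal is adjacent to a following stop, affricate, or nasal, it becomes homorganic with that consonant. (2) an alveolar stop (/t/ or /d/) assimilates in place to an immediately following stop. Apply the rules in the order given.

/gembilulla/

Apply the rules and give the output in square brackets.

[gembilulla]

Rule 1: no segment meets the rule's conditions; no change.
After rule 1: gembilulla
Rule 2: no segment meets the rule's conditions; no change.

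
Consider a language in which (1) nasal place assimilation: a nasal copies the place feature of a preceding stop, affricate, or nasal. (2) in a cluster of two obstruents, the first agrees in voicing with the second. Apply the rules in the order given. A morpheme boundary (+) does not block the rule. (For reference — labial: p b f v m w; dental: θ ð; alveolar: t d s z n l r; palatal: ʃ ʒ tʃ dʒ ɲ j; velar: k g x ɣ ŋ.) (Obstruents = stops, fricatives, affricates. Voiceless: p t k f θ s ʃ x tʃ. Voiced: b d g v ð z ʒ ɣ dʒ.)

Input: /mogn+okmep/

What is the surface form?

[mogŋ+okŋep]

Rule 1: /n/ after /g/ (velar) → [ŋ]
Rule 1: /m/ after /k/ (velar) → [ŋ]
After rule 1: mogŋ+okŋep
Rule 2: no segment meets the rule's conditions; no change.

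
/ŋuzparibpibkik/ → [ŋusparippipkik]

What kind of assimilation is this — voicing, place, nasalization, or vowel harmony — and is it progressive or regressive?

voicing assimilation, regressive

/z/→[s] /b/→[p] /b/→[p].
Each target copies a feature from the following segment, so the direction is regressive.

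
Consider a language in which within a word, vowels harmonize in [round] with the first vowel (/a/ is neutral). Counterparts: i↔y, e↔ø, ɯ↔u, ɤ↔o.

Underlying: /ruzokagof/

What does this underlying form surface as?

[ruzokagof]

no segment meets the rule's conditions; no change.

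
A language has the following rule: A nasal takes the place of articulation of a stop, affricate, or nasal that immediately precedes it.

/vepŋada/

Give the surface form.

[vepmada]

/ŋ/ after /p/ (labial) → [m]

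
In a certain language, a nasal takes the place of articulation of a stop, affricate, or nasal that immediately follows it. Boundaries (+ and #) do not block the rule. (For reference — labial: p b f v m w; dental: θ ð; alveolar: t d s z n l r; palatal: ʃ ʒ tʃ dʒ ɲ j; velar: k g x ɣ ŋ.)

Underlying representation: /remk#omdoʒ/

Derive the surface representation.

[reŋk#ondoʒ]

/m/ before /k/ (velar) → [ŋ]
/m/ before /d/ (alveolar) → [n]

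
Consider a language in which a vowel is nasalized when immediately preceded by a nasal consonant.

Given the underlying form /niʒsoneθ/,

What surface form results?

[nĩʒsonẽθ]

/i/ after nasal /n/ → [ĩ]
/e/ after nasal /n/ → [ẽ]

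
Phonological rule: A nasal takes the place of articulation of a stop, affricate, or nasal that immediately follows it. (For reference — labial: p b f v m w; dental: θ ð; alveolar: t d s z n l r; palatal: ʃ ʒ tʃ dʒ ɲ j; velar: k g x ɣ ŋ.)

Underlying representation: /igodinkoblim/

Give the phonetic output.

[igodiŋkoblim]

/n/ before /k/ (velar) → [ŋ]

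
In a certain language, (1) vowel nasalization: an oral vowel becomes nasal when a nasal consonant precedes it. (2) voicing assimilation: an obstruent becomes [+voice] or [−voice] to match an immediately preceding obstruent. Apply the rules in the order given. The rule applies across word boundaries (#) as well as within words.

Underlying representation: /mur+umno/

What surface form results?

Rule 1: /u/ after nasal /m/ → [ũ]
Rule 1: /o/ after nasal /n/ → [õ]
After rule 1: mũr+umnõ
Rule 2: no segment meets the rule's conditions; no change.

[mũr+umnõ]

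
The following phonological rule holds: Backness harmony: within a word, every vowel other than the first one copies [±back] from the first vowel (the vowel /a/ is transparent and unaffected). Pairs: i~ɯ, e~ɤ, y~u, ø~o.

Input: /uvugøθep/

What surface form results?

[uvugoθɤp]

/ø/ harmonizes with /u/ ([+back]) → [o]
/e/ harmonizes with /u/ ([+back]) → [ɤ]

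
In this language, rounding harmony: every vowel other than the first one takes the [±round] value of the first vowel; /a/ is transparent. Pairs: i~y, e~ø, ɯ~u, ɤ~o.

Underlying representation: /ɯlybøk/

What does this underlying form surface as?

/y/ harmonizes with /ɯ/ ([-round]) → [i]
/ø/ harmonizes with /ɯ/ ([-round]) → [e]

[ɯlibek]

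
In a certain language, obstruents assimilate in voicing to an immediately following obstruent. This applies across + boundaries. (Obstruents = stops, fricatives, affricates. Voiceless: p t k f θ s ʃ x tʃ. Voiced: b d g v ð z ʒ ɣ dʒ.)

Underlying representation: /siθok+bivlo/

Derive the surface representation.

/k/ before /b/ (voiced) → [g]

[siθog+bivlo]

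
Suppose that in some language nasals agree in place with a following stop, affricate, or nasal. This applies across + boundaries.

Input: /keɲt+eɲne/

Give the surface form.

/ɲ/ before /t/ (alveolar) → [n]
/ɲ/ before /n/ (alveolar) → [n]

[kent+enne]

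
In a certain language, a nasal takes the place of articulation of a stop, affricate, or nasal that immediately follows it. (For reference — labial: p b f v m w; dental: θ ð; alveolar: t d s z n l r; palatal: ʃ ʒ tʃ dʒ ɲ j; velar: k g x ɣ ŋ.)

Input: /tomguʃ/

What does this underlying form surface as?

/m/ before /g/ (velar) → [ŋ]

[toŋguʃ]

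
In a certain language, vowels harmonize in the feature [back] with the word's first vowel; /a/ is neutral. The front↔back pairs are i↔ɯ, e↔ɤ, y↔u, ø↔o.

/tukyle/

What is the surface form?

[tukulɤ]

/y/ harmonizes with /u/ ([+back]) → [u]
/e/ harmonizes with /u/ ([+back]) → [ɤ]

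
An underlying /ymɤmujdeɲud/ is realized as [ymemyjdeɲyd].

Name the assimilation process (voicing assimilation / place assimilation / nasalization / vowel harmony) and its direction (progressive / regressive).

vowel harmony, progressive

/ɤ/→[e] /u/→[y] /u/→[y].
Vowels agree with the first vowel, so the harmony is progressive.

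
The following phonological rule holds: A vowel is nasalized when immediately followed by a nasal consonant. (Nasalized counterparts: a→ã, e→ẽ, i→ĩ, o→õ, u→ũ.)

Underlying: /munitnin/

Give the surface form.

[mũnitnĩn]

/u/ before nasal /n/ → [ũ]
/i/ before nasal /n/ → [ĩ]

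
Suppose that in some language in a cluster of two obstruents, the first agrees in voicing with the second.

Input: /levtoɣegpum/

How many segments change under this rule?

/v/ before /t/ (voiceless) → [f]
/g/ before /p/ (voiceless) → [k]
2 segments change.

2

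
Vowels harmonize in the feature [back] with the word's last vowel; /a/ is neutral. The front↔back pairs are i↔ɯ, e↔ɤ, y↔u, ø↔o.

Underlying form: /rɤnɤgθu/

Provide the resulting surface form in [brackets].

no segment meets the rule's conditions; no change.

[rɤnɤgθu]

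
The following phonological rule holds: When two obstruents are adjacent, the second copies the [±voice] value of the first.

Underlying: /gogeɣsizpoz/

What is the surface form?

/s/ after /ɣ/ (voiced) → [z]
/p/ after /z/ (voiced) → [b]

[gogeɣzizboz]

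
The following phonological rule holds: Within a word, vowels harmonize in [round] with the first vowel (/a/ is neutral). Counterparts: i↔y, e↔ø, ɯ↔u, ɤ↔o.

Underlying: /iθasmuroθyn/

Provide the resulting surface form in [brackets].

[iθasmɯrɤθin]

/u/ harmonizes with /i/ ([-round]) → [ɯ]
/o/ harmonizes with /i/ ([-round]) → [ɤ]
/y/ harmonizes with /i/ ([-round]) → [i]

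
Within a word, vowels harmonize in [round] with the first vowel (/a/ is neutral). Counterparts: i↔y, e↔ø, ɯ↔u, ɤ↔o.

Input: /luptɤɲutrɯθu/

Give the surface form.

/ɤ/ harmonizes with /u/ ([+round]) → [o]
/ɯ/ harmonizes with /u/ ([+round]) → [u]

[luptoɲutruθu]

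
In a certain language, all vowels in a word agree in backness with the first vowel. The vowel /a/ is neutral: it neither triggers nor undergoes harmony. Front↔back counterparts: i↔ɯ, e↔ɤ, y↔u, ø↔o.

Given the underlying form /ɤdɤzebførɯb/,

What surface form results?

[ɤdɤzɤbforɯb]

/e/ harmonizes with /ɤ/ ([+back]) → [ɤ]
/ø/ harmonizes with /ɤ/ ([+back]) → [o]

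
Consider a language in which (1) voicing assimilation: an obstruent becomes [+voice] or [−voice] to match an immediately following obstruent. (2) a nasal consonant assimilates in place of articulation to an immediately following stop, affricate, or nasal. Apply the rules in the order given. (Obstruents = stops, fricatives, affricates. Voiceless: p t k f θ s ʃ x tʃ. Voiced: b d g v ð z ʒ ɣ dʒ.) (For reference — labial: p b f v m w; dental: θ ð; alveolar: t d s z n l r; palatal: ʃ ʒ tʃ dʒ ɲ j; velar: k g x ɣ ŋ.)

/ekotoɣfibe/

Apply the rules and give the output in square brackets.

[ekotoxfibe]

Rule 1: /ɣ/ before /f/ (voiceless) → [x]
After rule 1: ekotoxfibe
Rule 2: no segment meets the rule's conditions; no change.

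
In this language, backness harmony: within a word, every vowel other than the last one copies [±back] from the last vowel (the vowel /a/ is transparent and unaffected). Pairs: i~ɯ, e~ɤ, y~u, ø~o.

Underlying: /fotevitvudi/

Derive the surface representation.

/o/ harmonizes with /i/ ([-back]) → [ø]
/u/ harmonizes with /i/ ([-back]) → [y]

[føtevitvydi]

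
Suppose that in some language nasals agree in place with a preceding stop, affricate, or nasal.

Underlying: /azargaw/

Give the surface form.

no segment meets the rule's conditions; no change.

[azargaw]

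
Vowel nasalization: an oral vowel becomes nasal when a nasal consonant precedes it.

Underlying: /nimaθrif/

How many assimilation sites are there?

/i/ after nasal /n/ → [ĩ]
/a/ after nasal /m/ → [ã]
2 segments change.

2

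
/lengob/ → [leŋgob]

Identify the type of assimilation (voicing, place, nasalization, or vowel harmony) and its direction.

place assimilation, regressive

/n/→[ŋ].
Each target copies a feature from the following segment, so the direction is regressive.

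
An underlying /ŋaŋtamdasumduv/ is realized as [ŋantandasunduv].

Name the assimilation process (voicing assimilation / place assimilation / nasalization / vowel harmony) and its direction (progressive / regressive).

/ŋ/→[n] /m/→[n] /m/→[n].
Each target copies a feature from the following segment, so the direction is regressive.

place assimilation, regressive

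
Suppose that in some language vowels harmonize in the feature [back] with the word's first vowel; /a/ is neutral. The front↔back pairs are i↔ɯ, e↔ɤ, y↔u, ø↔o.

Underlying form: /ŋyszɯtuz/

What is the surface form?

/ɯ/ harmonizes with /y/ ([-back]) → [i]
/u/ harmonizes with /y/ ([-back]) → [y]

[ŋyszityz]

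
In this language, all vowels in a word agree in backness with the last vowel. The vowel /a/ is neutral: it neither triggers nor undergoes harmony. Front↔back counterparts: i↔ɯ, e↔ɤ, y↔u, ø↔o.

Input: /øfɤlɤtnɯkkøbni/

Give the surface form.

/ɤ/ harmonizes with /i/ ([-back]) → [e]
/ɤ/ harmonizes with /i/ ([-back]) → [e]
/ɯ/ harmonizes with /i/ ([-back]) → [i]

[øfeletnikkøbni]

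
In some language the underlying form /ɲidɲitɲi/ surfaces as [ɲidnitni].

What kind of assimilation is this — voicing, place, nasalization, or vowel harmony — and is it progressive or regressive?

place assimilation, progressive

/ɲ/→[n] /ɲ/→[n].
Each target copies a feature from the preceding segment, so the direction is progressive.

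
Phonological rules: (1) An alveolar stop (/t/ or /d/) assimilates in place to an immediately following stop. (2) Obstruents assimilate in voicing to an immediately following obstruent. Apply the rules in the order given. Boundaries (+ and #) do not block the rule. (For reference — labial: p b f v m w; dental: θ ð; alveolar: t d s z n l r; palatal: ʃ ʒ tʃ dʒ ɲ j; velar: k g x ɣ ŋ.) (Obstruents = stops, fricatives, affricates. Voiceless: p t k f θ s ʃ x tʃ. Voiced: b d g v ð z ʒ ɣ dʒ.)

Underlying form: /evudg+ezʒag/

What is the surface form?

[evugg+ezʒag]

Rule 1: /d/ before /g/ (velar) → [g]
After rule 1: evugg+ezʒag
Rule 2: no segment meets the rule's conditions; no change.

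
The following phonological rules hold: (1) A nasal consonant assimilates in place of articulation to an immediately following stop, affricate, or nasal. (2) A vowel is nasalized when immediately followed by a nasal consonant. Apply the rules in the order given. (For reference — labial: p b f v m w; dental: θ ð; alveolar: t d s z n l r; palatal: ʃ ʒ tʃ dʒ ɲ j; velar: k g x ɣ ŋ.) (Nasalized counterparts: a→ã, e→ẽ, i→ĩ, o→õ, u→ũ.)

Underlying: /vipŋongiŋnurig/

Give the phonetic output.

Rule 1: /n/ before /g/ (velar) → [ŋ]
Rule 1: /ŋ/ before /n/ (alveolar) → [n]
After rule 1: vipŋoŋginnurig
Rule 2: /o/ before nasal /ŋ/ → [õ]
Rule 2: /i/ before nasal /n/ → [ĩ]

[vipŋõŋgĩnnurig]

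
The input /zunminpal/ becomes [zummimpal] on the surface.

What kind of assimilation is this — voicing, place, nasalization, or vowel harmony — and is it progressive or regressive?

place assimilation, regressive

/n/→[m] /n/→[m].
Each target copies a feature from the following segment, so the direction is regressive.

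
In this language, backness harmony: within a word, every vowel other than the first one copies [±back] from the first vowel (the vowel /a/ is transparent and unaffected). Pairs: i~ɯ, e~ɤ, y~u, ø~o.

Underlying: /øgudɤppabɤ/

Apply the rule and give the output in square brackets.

[øgydeppabe]

/u/ harmonizes with /ø/ ([-back]) → [y]
/ɤ/ harmonizes with /ø/ ([-back]) → [e]
/ɤ/ harmonizes with /ø/ ([-back]) → [e]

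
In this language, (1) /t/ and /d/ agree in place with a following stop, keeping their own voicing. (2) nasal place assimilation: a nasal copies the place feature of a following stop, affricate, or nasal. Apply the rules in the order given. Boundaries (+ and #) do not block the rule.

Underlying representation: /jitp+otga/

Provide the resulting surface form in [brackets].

[jipp+okga]

Rule 1: /t/ before /p/ (labial) → [p]
Rule 1: /t/ before /g/ (velar) → [k]
After rule 1: jipp+okga
Rule 2: no segment meets the rule's conditions; no change.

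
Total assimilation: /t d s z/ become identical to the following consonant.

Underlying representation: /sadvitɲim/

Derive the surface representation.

[savviɲɲim]

/d/ before /v/ → [v] (total assimilation)
/t/ before /ɲ/ → [ɲ] (total assimilation)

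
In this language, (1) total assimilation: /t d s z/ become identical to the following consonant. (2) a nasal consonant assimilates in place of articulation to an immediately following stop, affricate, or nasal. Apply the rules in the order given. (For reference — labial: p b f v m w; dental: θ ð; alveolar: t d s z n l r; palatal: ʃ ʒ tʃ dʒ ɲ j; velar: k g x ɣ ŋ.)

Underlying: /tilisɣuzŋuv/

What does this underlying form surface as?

[tiliɣɣuŋŋuv]

Rule 1: /s/ before /ɣ/ → [ɣ] (total assimilation)
Rule 1: /z/ before /ŋ/ → [ŋ] (total assimilation)
After rule 1: tiliɣɣuŋŋuv
Rule 2: no segment meets the rule's conditions; no change.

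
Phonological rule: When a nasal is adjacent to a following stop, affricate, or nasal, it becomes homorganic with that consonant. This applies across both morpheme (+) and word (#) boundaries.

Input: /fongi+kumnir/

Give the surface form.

/n/ before /g/ (velar) → [ŋ]
/m/ before /n/ (alveolar) → [n]

[foŋgi+kunnir]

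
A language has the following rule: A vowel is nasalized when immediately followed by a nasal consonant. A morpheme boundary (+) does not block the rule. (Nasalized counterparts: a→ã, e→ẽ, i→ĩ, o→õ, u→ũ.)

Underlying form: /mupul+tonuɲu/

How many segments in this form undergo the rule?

/o/ before nasal /n/ → [õ]
/u/ before nasal /ɲ/ → [ũ]
2 segments change.

2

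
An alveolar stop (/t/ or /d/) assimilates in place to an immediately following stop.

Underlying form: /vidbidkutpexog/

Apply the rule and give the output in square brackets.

/d/ before /b/ (labial) → [b]
/d/ before /k/ (velar) → [g]
/t/ before /p/ (labial) → [p]

[vibbigkuppexog]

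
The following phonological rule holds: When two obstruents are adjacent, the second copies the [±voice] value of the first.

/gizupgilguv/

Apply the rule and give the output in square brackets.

/g/ after /p/ (voiceless) → [k]

[gizupkilguv]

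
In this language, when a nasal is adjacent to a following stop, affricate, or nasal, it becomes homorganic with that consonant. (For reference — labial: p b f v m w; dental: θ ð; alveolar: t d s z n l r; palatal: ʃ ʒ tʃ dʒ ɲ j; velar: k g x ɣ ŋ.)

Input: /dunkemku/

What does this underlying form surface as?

[duŋkeŋku]

/n/ before /k/ (velar) → [ŋ]
/m/ before /k/ (velar) → [ŋ]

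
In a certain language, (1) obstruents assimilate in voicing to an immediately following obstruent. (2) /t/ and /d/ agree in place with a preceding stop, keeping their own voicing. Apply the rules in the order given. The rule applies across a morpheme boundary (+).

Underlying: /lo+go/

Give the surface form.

Rule 1: no segment meets the rule's conditions; no change.
After rule 1: lo+go
Rule 2: no segment meets the rule's conditions; no change.

[lo+go]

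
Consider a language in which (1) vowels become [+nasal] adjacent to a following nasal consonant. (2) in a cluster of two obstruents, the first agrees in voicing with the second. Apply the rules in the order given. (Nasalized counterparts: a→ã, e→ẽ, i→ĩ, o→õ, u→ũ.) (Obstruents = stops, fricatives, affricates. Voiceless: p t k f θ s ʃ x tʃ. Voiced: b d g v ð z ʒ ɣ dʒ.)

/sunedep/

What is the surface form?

Rule 1: /u/ before nasal /n/ → [ũ]
After rule 1: sũnedep
Rule 2: no segment meets the rule's conditions; no change.

[sũnedep]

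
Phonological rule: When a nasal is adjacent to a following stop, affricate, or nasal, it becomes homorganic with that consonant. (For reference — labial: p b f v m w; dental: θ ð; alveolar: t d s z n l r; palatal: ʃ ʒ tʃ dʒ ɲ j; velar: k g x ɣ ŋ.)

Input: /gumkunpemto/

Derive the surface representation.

[guŋkumpento]

/m/ before /k/ (velar) → [ŋ]
/n/ before /p/ (labial) → [m]
/m/ before /t/ (alveolar) → [n]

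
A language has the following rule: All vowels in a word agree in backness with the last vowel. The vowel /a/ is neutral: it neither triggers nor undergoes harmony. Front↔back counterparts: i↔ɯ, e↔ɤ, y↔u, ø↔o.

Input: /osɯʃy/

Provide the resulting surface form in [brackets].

[øsiʃy]

/o/ harmonizes with /y/ ([-back]) → [ø]
/ɯ/ harmonizes with /y/ ([-back]) → [i]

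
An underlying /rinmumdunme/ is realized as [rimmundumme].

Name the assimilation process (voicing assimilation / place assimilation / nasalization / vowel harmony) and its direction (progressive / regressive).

/n/→[m] /m/→[n] /n/→[m].
Each target copies a feature from the following segment, so the direction is regressive.

place assimilation, regressive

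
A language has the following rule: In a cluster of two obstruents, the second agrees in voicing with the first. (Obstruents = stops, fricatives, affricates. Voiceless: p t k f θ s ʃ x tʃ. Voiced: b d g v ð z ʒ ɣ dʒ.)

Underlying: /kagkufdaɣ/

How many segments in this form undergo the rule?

2

/k/ after /g/ (voiced) → [g]
/d/ after /f/ (voiceless) → [t]
2 segments change.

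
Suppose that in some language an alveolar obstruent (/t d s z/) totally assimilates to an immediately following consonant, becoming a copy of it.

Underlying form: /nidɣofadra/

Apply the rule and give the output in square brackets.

[niɣɣofarra]

/d/ before /ɣ/ → [ɣ] (total assimilation)
/d/ before /r/ → [r] (total assimilation)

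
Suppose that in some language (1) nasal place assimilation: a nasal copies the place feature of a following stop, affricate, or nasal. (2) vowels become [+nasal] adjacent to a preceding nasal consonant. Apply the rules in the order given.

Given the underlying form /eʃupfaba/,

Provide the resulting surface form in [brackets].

[eʃupfaba]

Rule 1: no segment meets the rule's conditions; no change.
After rule 1: eʃupfaba
Rule 2: no segment meets the rule's conditions; no change.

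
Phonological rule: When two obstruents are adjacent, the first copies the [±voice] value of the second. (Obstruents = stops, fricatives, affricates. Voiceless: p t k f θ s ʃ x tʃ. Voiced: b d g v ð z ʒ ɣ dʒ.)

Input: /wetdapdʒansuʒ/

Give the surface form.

/t/ before /d/ (voiced) → [d]
/p/ before /dʒ/ (voiced) → [b]

[weddabdʒansuʒ]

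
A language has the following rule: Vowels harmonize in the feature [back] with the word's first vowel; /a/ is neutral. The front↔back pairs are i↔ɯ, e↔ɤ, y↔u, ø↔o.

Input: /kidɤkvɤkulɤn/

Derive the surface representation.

/ɤ/ harmonizes with /i/ ([-back]) → [e]
/ɤ/ harmonizes with /i/ ([-back]) → [e]
/u/ harmonizes with /i/ ([-back]) → [y]
/ɤ/ harmonizes with /i/ ([-back]) → [e]

[kidekvekylen]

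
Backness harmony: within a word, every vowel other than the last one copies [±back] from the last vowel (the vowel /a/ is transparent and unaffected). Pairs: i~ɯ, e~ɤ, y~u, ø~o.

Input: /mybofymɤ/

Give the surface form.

/y/ harmonizes with /ɤ/ ([+back]) → [u]
/y/ harmonizes with /ɤ/ ([+back]) → [u]

[mubofumɤ]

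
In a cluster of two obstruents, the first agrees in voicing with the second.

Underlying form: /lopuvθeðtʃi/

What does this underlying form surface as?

/v/ before /θ/ (voiceless) → [f]
/ð/ before /tʃ/ (voiceless) → [θ]

[lopufθeθtʃi]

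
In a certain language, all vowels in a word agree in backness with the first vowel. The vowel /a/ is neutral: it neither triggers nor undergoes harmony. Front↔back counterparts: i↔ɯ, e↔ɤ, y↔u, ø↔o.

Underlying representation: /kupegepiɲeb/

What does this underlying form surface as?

[kupɤgɤpɯɲɤb]

/e/ harmonizes with /u/ ([+back]) → [ɤ]
/e/ harmonizes with /u/ ([+back]) → [ɤ]
/i/ harmonizes with /u/ ([+back]) → [ɯ]
/e/ harmonizes with /u/ ([+back]) → [ɤ]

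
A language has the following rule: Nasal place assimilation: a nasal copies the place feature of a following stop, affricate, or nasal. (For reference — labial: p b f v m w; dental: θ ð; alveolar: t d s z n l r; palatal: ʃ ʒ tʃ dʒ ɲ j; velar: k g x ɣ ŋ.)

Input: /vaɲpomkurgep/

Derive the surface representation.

/ɲ/ before /p/ (labial) → [m]
/m/ before /k/ (velar) → [ŋ]

[vampoŋkurgep]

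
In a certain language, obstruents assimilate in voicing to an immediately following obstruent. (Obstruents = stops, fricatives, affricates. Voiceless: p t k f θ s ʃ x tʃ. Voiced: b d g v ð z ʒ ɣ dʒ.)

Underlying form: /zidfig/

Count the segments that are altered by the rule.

/d/ before /f/ (voiceless) → [t]
1 segment changes.

1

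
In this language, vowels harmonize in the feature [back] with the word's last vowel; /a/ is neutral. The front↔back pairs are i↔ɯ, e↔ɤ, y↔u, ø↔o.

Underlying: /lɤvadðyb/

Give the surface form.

/ɤ/ harmonizes with /y/ ([-back]) → [e]

[levadðyb]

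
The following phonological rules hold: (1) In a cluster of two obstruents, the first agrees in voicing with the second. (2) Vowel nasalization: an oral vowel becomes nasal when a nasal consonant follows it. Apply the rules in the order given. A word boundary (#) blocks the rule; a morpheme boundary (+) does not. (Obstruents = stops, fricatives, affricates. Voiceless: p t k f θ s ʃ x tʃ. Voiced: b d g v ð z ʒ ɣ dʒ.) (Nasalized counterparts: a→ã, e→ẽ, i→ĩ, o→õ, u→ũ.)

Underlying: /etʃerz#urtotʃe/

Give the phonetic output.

Rule 1: no segment meets the rule's conditions; no change.
After rule 1: etʃerz#urtotʃe
Rule 2: no segment meets the rule's conditions; no change.

[etʃerz#urtotʃe]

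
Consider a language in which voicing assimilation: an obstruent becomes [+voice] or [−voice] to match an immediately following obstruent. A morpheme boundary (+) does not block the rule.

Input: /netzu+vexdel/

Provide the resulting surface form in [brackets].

[nedzu+veɣdel]

/t/ before /z/ (voiced) → [d]
/x/ before /d/ (voiced) → [ɣ]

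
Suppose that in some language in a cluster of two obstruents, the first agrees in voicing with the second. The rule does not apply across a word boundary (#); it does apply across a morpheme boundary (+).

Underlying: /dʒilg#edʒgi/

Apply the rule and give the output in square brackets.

no segment meets the rule's conditions; no change.

[dʒilg#edʒgi]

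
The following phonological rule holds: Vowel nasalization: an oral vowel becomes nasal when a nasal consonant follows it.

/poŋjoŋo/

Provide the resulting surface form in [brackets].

[põŋjõŋo]

/o/ before nasal /ŋ/ → [õ]
/o/ before nasal /ŋ/ → [õ]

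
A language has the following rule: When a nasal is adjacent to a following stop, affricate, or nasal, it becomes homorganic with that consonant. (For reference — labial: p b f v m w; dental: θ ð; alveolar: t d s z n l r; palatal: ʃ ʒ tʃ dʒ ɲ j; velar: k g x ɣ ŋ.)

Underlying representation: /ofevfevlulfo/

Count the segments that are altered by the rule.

No segment meets the rule's conditions.

0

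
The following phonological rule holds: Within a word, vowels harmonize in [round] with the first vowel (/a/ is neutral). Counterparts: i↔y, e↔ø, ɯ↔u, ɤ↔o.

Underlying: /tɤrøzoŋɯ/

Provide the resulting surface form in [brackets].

[tɤrezɤŋɯ]

/ø/ harmonizes with /ɤ/ ([-round]) → [e]
/o/ harmonizes with /ɤ/ ([-round]) → [ɤ]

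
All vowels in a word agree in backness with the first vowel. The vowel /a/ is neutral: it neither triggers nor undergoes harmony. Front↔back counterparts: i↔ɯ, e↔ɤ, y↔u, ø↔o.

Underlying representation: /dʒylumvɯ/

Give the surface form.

/u/ harmonizes with /y/ ([-back]) → [y]
/ɯ/ harmonizes with /y/ ([-back]) → [i]

[dʒylymvi]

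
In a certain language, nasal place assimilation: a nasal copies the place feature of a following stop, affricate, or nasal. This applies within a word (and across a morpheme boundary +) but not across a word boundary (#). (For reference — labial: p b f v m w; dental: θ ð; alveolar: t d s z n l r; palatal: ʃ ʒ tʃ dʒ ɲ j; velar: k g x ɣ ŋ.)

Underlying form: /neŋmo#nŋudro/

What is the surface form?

/ŋ/ before /m/ (labial) → [m]
/n/ before /ŋ/ (velar) → [ŋ]

[nemmo#ŋŋudro]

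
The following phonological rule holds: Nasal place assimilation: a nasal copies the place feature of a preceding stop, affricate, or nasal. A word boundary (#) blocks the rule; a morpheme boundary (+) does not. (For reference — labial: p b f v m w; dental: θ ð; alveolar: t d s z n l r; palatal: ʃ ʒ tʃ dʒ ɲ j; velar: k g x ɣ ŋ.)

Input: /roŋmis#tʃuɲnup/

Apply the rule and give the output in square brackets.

/m/ after /ŋ/ (velar) → [ŋ]
/n/ after /ɲ/ (palatal) → [ɲ]

[roŋŋis#tʃuɲɲup]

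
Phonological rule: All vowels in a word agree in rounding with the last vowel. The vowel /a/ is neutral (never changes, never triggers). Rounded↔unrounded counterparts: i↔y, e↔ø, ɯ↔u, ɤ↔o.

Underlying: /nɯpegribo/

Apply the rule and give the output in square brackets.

/ɯ/ harmonizes with /o/ ([+round]) → [u]
/e/ harmonizes with /o/ ([+round]) → [ø]
/i/ harmonizes with /o/ ([+round]) → [y]

[nupøgrybo]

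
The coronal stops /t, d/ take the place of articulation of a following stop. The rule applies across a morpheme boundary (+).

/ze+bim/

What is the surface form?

no segment meets the rule's conditions; no change.

[ze+bim]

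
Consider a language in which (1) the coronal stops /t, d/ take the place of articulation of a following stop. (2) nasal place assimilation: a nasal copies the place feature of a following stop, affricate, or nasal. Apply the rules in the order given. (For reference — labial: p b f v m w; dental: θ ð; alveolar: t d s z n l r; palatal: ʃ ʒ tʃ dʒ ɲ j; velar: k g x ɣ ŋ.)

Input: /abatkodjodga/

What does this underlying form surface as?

[abakkodjogga]

Rule 1: /t/ before /k/ (velar) → [k]
Rule 1: /d/ before /g/ (velar) → [g]
After rule 1: abakkodjogga
Rule 2: no segment meets the rule's conditions; no change.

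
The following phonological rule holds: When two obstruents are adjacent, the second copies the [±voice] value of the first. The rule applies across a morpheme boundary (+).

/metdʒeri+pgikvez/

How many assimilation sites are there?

/dʒ/ after /t/ (voiceless) → [tʃ]
/g/ after /p/ (voiceless) → [k]
/v/ after /k/ (voiceless) → [f]
3 segments change.

3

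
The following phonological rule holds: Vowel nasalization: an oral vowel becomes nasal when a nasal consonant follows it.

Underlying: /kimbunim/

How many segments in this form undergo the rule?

3

/i/ before nasal /m/ → [ĩ]
/u/ before nasal /n/ → [ũ]
/i/ before nasal /m/ → [ĩ]
3 segments change.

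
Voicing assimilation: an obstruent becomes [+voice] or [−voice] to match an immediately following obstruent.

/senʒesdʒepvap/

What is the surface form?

/s/ before /dʒ/ (voiced) → [z]
/p/ before /v/ (voiced) → [b]

[senʒezdʒebvap]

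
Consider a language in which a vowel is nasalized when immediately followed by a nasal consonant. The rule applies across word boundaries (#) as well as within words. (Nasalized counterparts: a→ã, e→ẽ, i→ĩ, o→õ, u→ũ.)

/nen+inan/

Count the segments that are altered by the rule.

3

/e/ before nasal /n/ → [ẽ]
/i/ before nasal /n/ → [ĩ]
/a/ before nasal /n/ → [ã]
3 segments change.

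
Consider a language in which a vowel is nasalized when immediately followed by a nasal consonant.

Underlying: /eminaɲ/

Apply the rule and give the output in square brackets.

[ẽmĩnãɲ]

/e/ before nasal /m/ → [ẽ]
/i/ before nasal /n/ → [ĩ]
/a/ before nasal /ɲ/ → [ã]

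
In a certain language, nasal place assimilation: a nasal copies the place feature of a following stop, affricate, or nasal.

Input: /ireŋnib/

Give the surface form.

/ŋ/ before /n/ (alveolar) → [n]

[irennib]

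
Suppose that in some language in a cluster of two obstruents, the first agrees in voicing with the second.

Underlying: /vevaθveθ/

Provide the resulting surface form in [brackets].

[vevaðveθ]

/θ/ before /v/ (voiced) → [ð]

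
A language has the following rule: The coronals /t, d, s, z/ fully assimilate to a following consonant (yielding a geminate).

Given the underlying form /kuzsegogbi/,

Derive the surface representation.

/z/ before /s/ → [s] (total assimilation)

[kussegogbi]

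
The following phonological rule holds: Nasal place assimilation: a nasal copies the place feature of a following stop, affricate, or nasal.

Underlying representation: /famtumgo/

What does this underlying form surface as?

[fantuŋgo]

/m/ before /t/ (alveolar) → [n]
/m/ before /g/ (velar) → [ŋ]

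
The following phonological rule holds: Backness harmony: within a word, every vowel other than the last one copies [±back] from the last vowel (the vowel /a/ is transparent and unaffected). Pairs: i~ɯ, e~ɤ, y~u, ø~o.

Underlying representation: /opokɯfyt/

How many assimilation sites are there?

/o/ harmonizes with /y/ ([-back]) → [ø]
/o/ harmonizes with /y/ ([-back]) → [ø]
/ɯ/ harmonizes with /y/ ([-back]) → [i]
3 segments change.

3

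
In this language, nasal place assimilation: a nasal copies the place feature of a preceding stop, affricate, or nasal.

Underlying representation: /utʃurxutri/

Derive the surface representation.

[utʃurxutri]

no segment meets the rule's conditions; no change.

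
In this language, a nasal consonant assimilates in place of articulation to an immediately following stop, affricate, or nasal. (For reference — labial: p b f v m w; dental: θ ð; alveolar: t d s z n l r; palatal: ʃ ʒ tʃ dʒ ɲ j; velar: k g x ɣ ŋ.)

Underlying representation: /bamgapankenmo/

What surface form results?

[baŋgapaŋkemmo]

/m/ before /g/ (velar) → [ŋ]
/n/ before /k/ (velar) → [ŋ]
/n/ before /m/ (labial) → [m]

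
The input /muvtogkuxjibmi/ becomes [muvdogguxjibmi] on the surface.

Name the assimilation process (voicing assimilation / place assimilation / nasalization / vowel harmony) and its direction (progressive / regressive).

voicing assimilation, progressive

/t/→[d] /k/→[g].
Each target copies a feature from the preceding segment, so the direction is progressive.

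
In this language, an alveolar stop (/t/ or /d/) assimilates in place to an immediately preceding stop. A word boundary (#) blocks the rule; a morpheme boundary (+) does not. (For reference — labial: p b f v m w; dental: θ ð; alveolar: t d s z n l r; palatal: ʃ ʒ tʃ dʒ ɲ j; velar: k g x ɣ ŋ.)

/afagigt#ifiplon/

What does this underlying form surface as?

[afagigk#ifiplon]

/t/ after /g/ (velar) → [k]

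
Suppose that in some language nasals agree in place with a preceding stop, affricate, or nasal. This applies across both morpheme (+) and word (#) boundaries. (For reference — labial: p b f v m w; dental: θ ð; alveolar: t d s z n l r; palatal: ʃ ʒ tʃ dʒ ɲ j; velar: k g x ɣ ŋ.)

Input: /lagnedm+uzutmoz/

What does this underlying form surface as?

/n/ after /g/ (velar) → [ŋ]
/m/ after /d/ (alveolar) → [n]
/m/ after /t/ (alveolar) → [n]

[lagŋedn+uzutnoz]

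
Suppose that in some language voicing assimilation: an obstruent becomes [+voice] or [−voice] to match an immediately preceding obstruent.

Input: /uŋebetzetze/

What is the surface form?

[uŋebetsetse]

/z/ after /t/ (voiceless) → [s]
/z/ after /t/ (voiceless) → [s]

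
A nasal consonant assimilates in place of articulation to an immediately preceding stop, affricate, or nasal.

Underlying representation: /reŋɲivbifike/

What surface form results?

[reŋŋivbifike]

/ɲ/ after /ŋ/ (velar) → [ŋ]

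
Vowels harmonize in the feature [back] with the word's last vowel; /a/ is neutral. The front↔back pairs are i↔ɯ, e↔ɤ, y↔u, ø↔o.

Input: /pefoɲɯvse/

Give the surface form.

/o/ harmonizes with /e/ ([-back]) → [ø]
/ɯ/ harmonizes with /e/ ([-back]) → [i]

[peføɲivse]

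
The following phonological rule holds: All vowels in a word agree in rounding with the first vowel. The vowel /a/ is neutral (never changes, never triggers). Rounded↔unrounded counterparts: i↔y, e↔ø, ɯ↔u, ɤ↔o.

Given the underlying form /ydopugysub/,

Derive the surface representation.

[ydopugysub]

no segment meets the rule's conditions; no change.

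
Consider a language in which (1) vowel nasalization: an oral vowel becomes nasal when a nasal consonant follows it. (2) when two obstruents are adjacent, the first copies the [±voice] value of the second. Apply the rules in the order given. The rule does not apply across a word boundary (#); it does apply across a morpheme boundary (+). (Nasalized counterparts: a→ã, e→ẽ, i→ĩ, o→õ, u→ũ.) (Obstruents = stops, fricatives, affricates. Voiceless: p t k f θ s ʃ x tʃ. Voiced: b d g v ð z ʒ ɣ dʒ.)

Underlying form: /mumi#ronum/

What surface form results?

[mũmi#rõnũm]

Rule 1: /u/ before nasal /m/ → [ũ]
Rule 1: /o/ before nasal /n/ → [õ]
Rule 1: /u/ before nasal /m/ → [ũ]
After rule 1: mũmi#rõnũm
Rule 2: no segment meets the rule's conditions; no change.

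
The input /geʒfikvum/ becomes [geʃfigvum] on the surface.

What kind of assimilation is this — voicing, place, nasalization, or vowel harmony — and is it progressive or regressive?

voicing assimilation, regressive

/ʒ/→[ʃ] /k/→[g].
Each target copies a feature from the following segment, so the direction is regressive.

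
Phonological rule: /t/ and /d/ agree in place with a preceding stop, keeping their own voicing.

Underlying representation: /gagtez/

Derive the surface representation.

[gagkez]

/t/ after /g/ (velar) → [k]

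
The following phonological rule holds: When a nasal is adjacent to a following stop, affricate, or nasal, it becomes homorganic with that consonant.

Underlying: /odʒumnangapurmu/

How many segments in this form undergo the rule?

2

/m/ before /n/ (alveolar) → [n]
/n/ before /g/ (velar) → [ŋ]
2 segments change.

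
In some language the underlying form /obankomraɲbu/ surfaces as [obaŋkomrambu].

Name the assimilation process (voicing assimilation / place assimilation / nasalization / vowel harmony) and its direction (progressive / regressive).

/n/→[ŋ] /ɲ/→[m].
Each target copies a feature from the following segment, so the direction is regressive.

place assimilation, regressive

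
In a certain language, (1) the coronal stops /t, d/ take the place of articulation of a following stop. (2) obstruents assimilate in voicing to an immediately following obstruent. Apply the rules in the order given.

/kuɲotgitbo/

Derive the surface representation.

Rule 1: /t/ before /g/ (velar) → [k]
Rule 1: /t/ before /b/ (labial) → [p]
After rule 1: kuɲokgipbo
Rule 2: /k/ before /g/ (voiced) → [g]
Rule 2: /p/ before /b/ (voiced) → [b]

[kuɲoggibbo]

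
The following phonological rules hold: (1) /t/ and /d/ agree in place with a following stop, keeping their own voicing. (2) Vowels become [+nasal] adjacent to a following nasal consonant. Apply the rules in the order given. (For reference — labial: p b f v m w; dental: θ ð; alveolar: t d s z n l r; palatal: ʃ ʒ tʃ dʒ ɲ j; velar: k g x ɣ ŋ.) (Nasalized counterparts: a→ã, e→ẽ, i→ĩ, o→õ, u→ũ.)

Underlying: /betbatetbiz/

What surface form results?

Rule 1: /t/ before /b/ (labial) → [p]
Rule 1: /t/ before /b/ (labial) → [p]
After rule 1: bepbatepbiz
Rule 2: no segment meets the rule's conditions; no change.

[bepbatepbiz]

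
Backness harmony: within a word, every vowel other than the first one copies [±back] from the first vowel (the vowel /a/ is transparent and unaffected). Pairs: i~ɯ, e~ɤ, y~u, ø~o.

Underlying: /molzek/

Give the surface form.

[molzɤk]

/e/ harmonizes with /o/ ([+back]) → [ɤ]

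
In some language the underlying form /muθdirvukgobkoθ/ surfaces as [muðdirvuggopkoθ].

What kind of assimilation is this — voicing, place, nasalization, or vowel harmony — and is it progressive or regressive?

voicing assimilation, regressive

/θ/→[ð] /k/→[g] /b/→[p].
Each target copies a feature from the following segment, so the direction is regressive.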